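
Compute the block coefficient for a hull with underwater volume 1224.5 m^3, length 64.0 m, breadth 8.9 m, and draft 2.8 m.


Formula: Cb = V / (L * B * T)
Step 1 — L * B * T = 64.0 * 8.9 * 2.8 = 1594.88 m^3
Step 2 — Cb = 1224.5 / 1594.88 ≈ 0.76777 (5 s.f.)

0.76777


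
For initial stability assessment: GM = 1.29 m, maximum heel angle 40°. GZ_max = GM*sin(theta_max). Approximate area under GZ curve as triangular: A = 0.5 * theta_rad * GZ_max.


Formula: GZ_max = GM * sin(theta); Area = 0.5 * theta_rad * GZ_max
Step 1 — GZ_max = 1.29 * sin(40°) = 1.29 * 0.642788 = 0.829197 m
Step 2 — theta_rad = 40 * pi/180 = 0.698132 rad
Step 3 — Area = 0.5 * 0.698132 * 0.829197 ≈ 0.28944 m·rad (5 s.f.)

0.28944 m·rad


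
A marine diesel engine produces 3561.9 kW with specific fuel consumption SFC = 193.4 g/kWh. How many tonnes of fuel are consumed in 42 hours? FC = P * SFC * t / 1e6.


Formula: FC (tonnes) = P * SFC * t / 1,000,000
Step 1 — P * SFC * t = 3561.9 * 193.4 * 42 = 28932601.32 g
Step 2 — FC (tonnes) = 28932601.32 / 1,000,000 ≈ 28.933 tonnes (5 s.f.)

28.933 tonnes


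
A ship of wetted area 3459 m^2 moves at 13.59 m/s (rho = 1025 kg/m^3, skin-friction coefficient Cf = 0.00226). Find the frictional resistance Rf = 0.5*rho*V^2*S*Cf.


Formula: Rf = 0.5 * rho * V^2 * S * Cf
Step 1 — V^2 = 13.59^2 = 184.6881
Step 2 — 0.5 * rho * V^2 = 0.5 * 1025 * 184.6881 = 94652.65125
Step 3 — Rf = 94652.65125 * 3459 * 0.00226 ≈ 739930 N (5 s.f.)

739930 N


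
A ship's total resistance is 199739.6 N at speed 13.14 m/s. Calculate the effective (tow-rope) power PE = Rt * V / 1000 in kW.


Formula: PE = Rt * V / 1000 (kW)
Step 1 — PE (W) = 199739.6 * 13.14 = 2624578.344 W
Step 2 — PE (kW) = 2624578.344 / 1000 ≈ 2624.6 kW (5 s.f.)

2624.6 kW


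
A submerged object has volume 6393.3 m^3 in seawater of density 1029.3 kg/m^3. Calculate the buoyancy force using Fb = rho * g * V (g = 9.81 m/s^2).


Formula: Fb = rho * g * V
Substituting: Fb = 1029.3 * 9.81 * 6393.3
Intermediate: 1029.3 * 9.81 = 10097.433
Result: Fb = 10097.433 * 6393.3 ≈ 64556000 N (5 s.f.)

64556000 N


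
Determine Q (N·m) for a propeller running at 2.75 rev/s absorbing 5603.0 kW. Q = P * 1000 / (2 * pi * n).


Formula: Q = P_W / (2 * pi * n)
Step 1 — P_W = 5603.0 kW * 1000 = 5603000.0 W
Step 2 — 2 * pi * n = 2 * pi * 2.75 = 17.27876
Step 3 — Q = 5603000.0 / 17.27876 ≈ 324270 N·m (5 s.f.)

324270 N·m


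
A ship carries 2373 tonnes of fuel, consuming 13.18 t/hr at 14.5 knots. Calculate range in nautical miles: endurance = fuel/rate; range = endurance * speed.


Formula: endurance = fuel / rate; range = endurance * speed
Step 1 — endurance = 2373 / 13.18 = 180.0455 hours
Step 2 — range = 180.0455 * 14.5 ≈ 2610.7 nautical miles (5 s.f.)

2610.7 NM


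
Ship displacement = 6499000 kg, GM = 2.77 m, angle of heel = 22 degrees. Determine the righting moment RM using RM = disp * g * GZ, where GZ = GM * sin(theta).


Formula: GZ = GM * sin(theta); RM = disp * g * GZ
Step 1 — GZ = 2.77 * sin(22°) = 2.77 * 0.374607 = 1.037661 m
Step 2 — RM = 6499000 * 9.81 * 1.037661 ≈ 66156000 N·m (5 s.f.)

66156000 N·m


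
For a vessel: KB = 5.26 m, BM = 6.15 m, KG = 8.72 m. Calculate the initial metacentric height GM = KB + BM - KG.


Formula: GM = KB + BM - KG
Step 1 — KM = KB + BM = 5.26 + 6.15 = 11.41 m
Step 2 — GM = KM - KG = 11.41 - 8.72 = 2.69 m

2.69 m


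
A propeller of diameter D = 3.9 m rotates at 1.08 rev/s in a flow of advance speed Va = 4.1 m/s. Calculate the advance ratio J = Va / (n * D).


Formula: J = Va / (n * D)
Step 1 — n * D = 1.08 * 3.9 = 4.212
Step 2 — J = 4.1 / 4.212 ≈ 0.97341 (5 s.f.)

0.97341


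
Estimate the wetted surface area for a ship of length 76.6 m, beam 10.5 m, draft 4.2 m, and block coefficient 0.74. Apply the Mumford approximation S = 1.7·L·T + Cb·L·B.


Formula: S = 1.7*L*T + V/T with V = Cb*L*B*T, i.e. S = L * (1.7*T + Cb*B)
Step 1 — 1.7*T = 1.7 * 4.2 = 7.14 m
Step 2 — Cb*B = 0.74 * 10.5 = 7.77 m
Step 3 — 1.7*T + Cb*B = 7.14 + 7.77 = 14.91 m
Step 4 — S = 76.6 * 14.91 ≈ 1142.1 m^2 (5 s.f.)

1142.1 m^2


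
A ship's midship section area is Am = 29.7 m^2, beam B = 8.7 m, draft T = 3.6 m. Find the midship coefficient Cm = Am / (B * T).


Formula: Cm = Am / (B * T)
Step 1 — B * T = 8.7 * 3.6 = 31.32 m^2
Step 2 — Cm = 29.7 / 31.32 ≈ 0.94828 (5 s.f.)

0.94828


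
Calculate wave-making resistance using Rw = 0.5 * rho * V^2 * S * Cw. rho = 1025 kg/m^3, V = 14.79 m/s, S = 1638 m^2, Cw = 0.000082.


Formula: Rw = 0.5 * rho * V^2 * S * Cw
Step 1 — V^2 = 14.79^2 = 218.7441
Step 2 — 0.5 * rho * V^2 = 0.5 * 1025 * 218.7441 = 112106.35125
Step 3 — Rw = 112106.35125 * 1638 * 0.000082 ≈ 15058 N (5 s.f.)

15058 N


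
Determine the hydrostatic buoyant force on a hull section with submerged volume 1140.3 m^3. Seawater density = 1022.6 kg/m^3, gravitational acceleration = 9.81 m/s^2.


Formula: Fb = rho * g * V
Substituting: Fb = 1022.6 * 9.81 * 1140.3
Intermediate: 1022.6 * 9.81 = 10031.706
Result: Fb = 10031.706 * 1140.3 ≈ 11439000 N (5 s.f.)

11439000 N


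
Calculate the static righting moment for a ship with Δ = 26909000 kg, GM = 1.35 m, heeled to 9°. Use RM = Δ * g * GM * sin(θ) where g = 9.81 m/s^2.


Formula: GZ = GM * sin(theta); RM = disp * g * GZ
Step 1 — GZ = 1.35 * sin(9°) = 1.35 * 0.156434 = 0.211186 m
Step 2 — RM = 26909000 * 9.81 * 0.211186 ≈ 55748000 N·m (5 s.f.)

55748000 N·m


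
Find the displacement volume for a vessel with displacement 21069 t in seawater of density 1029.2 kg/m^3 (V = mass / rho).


Formula: V = mass / rho
Step 1 — convert tonnes to kg: 21069 t * 1000 = 21069000 kg
Step 2 — V = 21069000 / 1029.2 ≈ 20471 m^3 (5 s.f.)

20471 m^3


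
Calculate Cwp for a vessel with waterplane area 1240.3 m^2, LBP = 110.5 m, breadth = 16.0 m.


Formula: Cwp = Aw / (L * B)
Step 1 — L * B = 110.5 * 16.0 = 1768.0 m^2
Step 2 — Cwp = 1240.3 / 1768.0 ≈ 0.70153 (5 s.f.)

0.70153


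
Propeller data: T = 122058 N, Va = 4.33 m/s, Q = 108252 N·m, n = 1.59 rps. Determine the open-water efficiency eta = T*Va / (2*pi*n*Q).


Formula: eta = T * Va / (2 * pi * n * Q)
Step 1 — numerator = T * Va = 122058 * 4.33 = 528511.14
Step 2 — 2 * pi * n = 2 * pi * 1.59 = 9.990265
Step 3 — denominator = 9.990265 * 108252 = 1081466.17
Step 4 — eta = 528511.14 / 1081466.17 ≈ 0.48870 (5 s.f.)

0.48870


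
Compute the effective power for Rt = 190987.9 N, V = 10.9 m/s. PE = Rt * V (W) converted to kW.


Formula: PE = Rt * V / 1000 (kW)
Step 1 — PE (W) = 190987.9 * 10.9 = 2081768.11 W
Step 2 — PE (kW) = 2081768.11 / 1000 ≈ 2081.8 kW (5 s.f.)

2081.8 kW


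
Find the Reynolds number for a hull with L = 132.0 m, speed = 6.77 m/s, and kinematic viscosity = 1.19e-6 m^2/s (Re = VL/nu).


Formula: Re = V * L / nu
Step 1 — V * L = 6.77 * 132.0 = 893.64 m^2/s
Step 2 — Re = 893.64 / 1.19e-6 = 7.51e+08

7.51e+08


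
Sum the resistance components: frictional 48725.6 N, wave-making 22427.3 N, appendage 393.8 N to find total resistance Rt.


Formula: Rt = Rf + Rw + Ra
Substituting: Rt = 48725.6 + 22427.3 + 393.8
Result: Rt = 71546.7 N

71546.7 N


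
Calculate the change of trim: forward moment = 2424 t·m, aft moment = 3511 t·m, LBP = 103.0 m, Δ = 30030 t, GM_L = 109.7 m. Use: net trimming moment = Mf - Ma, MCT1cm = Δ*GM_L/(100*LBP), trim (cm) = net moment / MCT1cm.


Formula: net trimming moment = Mf - Ma; MCT1cm = Δ*GM_L/(100*LBP); trim = net moment / MCT1cm
Step 1 — net trimming moment = 2424 - 3511 = -1087 t·m
Step 2 — MCT1cm = 30030 * 109.7 / (100 * 103.0) = 319.8341 t·m/cm
Step 3 — trim = -1087 / 319.8341 ≈ -3.3986 cm (5 s.f.)

-3.3986 cm


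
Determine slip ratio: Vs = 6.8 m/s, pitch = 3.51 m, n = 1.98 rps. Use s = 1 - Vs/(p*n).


Formula: s = 1 - Vs / (p * n)
Step 1 — p * n = 3.51 * 1.98 = 6.9498
Step 2 — Vs / (p*n) = 6.8 / 6.9498 = 0.978445 (6 d.p.)
Step 3 — s = 1 - 0.978445 = 0.021555

0.021555


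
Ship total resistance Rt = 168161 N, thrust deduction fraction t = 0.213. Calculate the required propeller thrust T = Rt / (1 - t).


Formula: T = Rt / (1 - t)
Step 1 — (1 - t) = 1 - 0.213 = 0.787
Step 2 — T = 168161 / 0.787 ≈ 213670 N (5 s.f.)

213670 N


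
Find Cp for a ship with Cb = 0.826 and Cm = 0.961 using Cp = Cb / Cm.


Formula: Cp = Cb / Cm
Substituting: Cp = 0.826 / 0.961
Result: Cp ≈ 0.85952 (5 s.f.)

0.85952


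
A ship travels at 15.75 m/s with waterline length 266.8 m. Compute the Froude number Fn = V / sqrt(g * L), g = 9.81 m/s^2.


Formula: Fn = V / sqrt(g * L)
Step 1 — g * L = 9.81 * 266.8 = 2617.308
Step 2 — sqrt(g * L) = sqrt(2617.308) = 51.159633
Step 3 — Fn = 15.75 / 51.159633 ≈ 0.30786 (5 s.f.)

0.30786


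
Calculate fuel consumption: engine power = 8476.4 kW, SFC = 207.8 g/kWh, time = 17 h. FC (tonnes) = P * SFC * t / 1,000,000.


Formula: FC (tonnes) = P * SFC * t / 1,000,000
Step 1 — P * SFC * t = 8476.4 * 207.8 * 17 = 29943730.64 g
Step 2 — FC (tonnes) = 29943730.64 / 1,000,000 ≈ 29.944 tonnes (5 s.f.)

29.944 tonnes


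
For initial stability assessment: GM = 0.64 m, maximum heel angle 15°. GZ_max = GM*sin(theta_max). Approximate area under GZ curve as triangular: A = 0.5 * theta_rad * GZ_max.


Formula: GZ_max = GM * sin(theta); Area = 0.5 * theta_rad * GZ_max
Step 1 — GZ_max = 0.64 * sin(15°) = 0.64 * 0.258819 = 0.165644 m
Step 2 — theta_rad = 15 * pi/180 = 0.261799 rad
Step 3 — Area = 0.5 * 0.261799 * 0.165644 ≈ 0.021683 m·rad (5 s.f.)

0.021683 m·rad


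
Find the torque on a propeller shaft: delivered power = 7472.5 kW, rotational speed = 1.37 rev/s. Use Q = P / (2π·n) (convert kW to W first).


Formula: Q = P_W / (2 * pi * n)
Step 1 — P_W = 7472.5 kW * 1000 = 7472500.0 W
Step 2 — 2 * pi * n = 2 * pi * 1.37 = 8.607964
Step 3 — Q = 7472500.0 / 8.607964 ≈ 868090 N·m (5 s.f.)

868090 N·m


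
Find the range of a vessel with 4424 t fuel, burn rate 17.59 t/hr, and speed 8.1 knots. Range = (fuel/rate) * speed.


Formula: endurance = fuel / rate; range = endurance * speed
Step 1 — endurance = 4424 / 17.59 = 251.5065 hours
Step 2 — range = 251.5065 * 8.1 ≈ 2037.2 nautical miles (5 s.f.)

2037.2 NM


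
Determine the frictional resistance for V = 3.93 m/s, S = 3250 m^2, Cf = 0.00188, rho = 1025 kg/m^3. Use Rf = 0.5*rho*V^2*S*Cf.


Formula: Rf = 0.5 * rho * V^2 * S * Cf
Step 1 — V^2 = 3.93^2 = 15.4449
Step 2 — 0.5 * rho * V^2 = 0.5 * 1025 * 15.4449 = 7915.51125
Step 3 — Rf = 7915.51125 * 3250 * 0.00188 ≈ 48364 N (5 s.f.)

48364 N


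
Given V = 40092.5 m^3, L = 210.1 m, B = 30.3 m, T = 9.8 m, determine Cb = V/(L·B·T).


Formula: Cb = V / (L * B * T)
Step 1 — L * B * T = 210.1 * 30.3 * 9.8 = 62387.094 m^3
Step 2 — Cb = 40092.5 / 62387.094 ≈ 0.64264 (5 s.f.)

0.64264


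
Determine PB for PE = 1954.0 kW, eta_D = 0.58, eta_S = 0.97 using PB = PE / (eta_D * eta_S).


Formula: PB = PE / (eta_D * eta_S)
Step 1 — combined efficiency = eta_D * eta_S = 0.58 * 0.97 = 0.5626
Step 2 — PB = 1954.0 / 0.5626 ≈ 3473.2 kW (5 s.f.)

3473.2 kW


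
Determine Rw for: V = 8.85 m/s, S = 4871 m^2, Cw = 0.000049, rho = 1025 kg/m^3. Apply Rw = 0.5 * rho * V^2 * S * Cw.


Formula: Rw = 0.5 * rho * V^2 * S * Cw
Step 1 — V^2 = 8.85^2 = 78.3225
Step 2 — 0.5 * rho * V^2 = 0.5 * 1025 * 78.3225 = 40140.28125
Step 3 — Rw = 40140.28125 * 4871 * 0.000049 ≈ 9580.6 N (5 s.f.)

9580.6 N


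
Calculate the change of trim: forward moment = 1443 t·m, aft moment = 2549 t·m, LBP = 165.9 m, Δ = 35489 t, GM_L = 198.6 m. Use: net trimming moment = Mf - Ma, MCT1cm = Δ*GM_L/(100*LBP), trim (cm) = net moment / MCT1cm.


Formula: net trimming moment = Mf - Ma; MCT1cm = Δ*GM_L/(100*LBP); trim = net moment / MCT1cm
Step 1 — net trimming moment = 1443 - 2549 = -1106 t·m
Step 2 — MCT1cm = 35489 * 198.6 / (100 * 165.9) = 424.8412 t·m/cm
Step 3 — trim = -1106 / 424.8412 ≈ -2.6033 cm (5 s.f.)

-2.6033 cm


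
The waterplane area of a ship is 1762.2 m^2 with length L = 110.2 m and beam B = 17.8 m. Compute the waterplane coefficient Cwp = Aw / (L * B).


Formula: Cwp = Aw / (L * B)
Step 1 — L * B = 110.2 * 17.8 = 1961.56 m^2
Step 2 — Cwp = 1762.2 / 1961.56 ≈ 0.89837 (5 s.f.)

0.89837


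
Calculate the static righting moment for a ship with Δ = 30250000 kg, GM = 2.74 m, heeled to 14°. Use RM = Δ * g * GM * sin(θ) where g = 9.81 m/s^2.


Formula: GZ = GM * sin(theta); RM = disp * g * GZ
Step 1 — GZ = 2.74 * sin(14°) = 2.74 * 0.241922 = 0.662866 m
Step 2 — RM = 30250000 * 9.81 * 0.662866 ≈ 196710000 N·m (5 s.f.)

196710000 N·m


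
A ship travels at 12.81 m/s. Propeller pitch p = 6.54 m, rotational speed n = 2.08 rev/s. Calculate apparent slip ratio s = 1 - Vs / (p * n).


Formula: s = 1 - Vs / (p * n)
Step 1 — p * n = 6.54 * 2.08 = 13.6032
Step 2 — Vs / (p*n) = 12.81 / 13.6032 = 0.94169 (6 d.p.)
Step 3 — s = 1 - 0.94169 = 0.05831

0.05831


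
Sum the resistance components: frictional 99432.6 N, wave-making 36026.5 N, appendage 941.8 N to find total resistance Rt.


Formula: Rt = Rf + Rw + Ra
Substituting: Rt = 99432.6 + 36026.5 + 941.8
Result: Rt = 136400.9 N

136400.9 N


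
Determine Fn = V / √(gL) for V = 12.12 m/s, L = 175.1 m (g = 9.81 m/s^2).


Formula: Fn = V / sqrt(g * L)
Step 1 — g * L = 9.81 * 175.1 = 1717.731
Step 2 — sqrt(g * L) = sqrt(1717.731) = 41.445518
Step 3 — Fn = 12.12 / 41.445518 ≈ 0.29243 (5 s.f.)

0.29243


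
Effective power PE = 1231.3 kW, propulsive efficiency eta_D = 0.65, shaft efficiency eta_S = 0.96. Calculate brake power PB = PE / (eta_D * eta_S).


Formula: PB = PE / (eta_D * eta_S)
Step 1 — combined efficiency = eta_D * eta_S = 0.65 * 0.96 = 0.624
Step 2 — PB = 1231.3 / 0.624 ≈ 1973.2 kW (5 s.f.)

1973.2 kW


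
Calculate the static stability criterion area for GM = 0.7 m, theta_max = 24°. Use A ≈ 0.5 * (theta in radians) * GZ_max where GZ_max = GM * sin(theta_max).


Formula: GZ_max = GM * sin(theta); Area = 0.5 * theta_rad * GZ_max
Step 1 — GZ_max = 0.7 * sin(24°) = 0.7 * 0.406737 = 0.284716 m
Step 2 — theta_rad = 24 * pi/180 = 0.418879 rad
Step 3 — Area = 0.5 * 0.418879 * 0.284716 ≈ 0.059631 m·rad (5 s.f.)

0.059631 m·rad


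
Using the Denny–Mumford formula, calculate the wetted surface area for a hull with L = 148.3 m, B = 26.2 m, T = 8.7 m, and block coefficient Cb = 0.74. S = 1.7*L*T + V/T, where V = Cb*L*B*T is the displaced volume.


Formula: S = 1.7*L*T + V/T with V = Cb*L*B*T, i.e. S = L * (1.7*T + Cb*B)
Step 1 — 1.7*T = 1.7 * 8.7 = 14.79 m
Step 2 — Cb*B = 0.74 * 26.2 = 19.388 m
Step 3 — 1.7*T + Cb*B = 14.79 + 19.388 = 34.178 m
Step 4 — S = 148.3 * 34.178 ≈ 5068.6 m^2 (5 s.f.)

5068.6 m^2


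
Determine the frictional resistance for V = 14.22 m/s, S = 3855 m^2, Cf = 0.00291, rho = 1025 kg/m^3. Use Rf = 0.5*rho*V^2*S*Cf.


Formula: Rf = 0.5 * rho * V^2 * S * Cf
Step 1 — V^2 = 14.22^2 = 202.2084
Step 2 — 0.5 * rho * V^2 = 0.5 * 1025 * 202.2084 = 103631.805
Step 3 — Rf = 103631.805 * 3855 * 0.00291 ≈ 1162500 N (5 s.f.)

1162500 N


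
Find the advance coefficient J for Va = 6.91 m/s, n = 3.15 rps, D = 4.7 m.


Formula: J = Va / (n * D)
Step 1 — n * D = 3.15 * 4.7 = 14.805
Step 2 — J = 6.91 / 14.805 ≈ 0.46673 (5 s.f.)

0.46673


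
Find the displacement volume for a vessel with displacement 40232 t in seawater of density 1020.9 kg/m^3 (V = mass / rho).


Formula: V = mass / rho
Step 1 — convert tonnes to kg: 40232 t * 1000 = 40232000 kg
Step 2 — V = 40232000 / 1020.9 ≈ 39408 m^3 (5 s.f.)

39408 m^3


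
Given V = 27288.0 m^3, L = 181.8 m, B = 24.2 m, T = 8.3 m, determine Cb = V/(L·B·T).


Formula: Cb = V / (L * B * T)
Step 1 — L * B * T = 181.8 * 24.2 * 8.3 = 36516.348 m^3
Step 2 — Cb = 27288.0 / 36516.348 ≈ 0.74728 (5 s.f.)

0.74728


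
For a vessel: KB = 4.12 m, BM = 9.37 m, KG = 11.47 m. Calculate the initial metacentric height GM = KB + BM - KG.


Formula: GM = KB + BM - KG
Step 1 — KM = KB + BM = 4.12 + 9.37 = 13.49 m
Step 2 — GM = KM - KG = 13.49 - 11.47 = 2.02 m

2.02 m


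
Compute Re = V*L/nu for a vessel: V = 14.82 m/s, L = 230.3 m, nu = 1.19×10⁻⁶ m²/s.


Formula: Re = V * L / nu
Step 1 — V * L = 14.82 * 230.3 = 3413.046 m^2/s
Step 2 — Re = 3413.046 / 1.19e-6 = 2.87e+09

2.87e+09


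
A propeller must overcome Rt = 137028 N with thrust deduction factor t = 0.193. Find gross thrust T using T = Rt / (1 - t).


Formula: T = Rt / (1 - t)
Step 1 — (1 - t) = 1 - 0.193 = 0.807
Step 2 — T = 137028 / 0.807 ≈ 169800 N (5 s.f.)

169800 N


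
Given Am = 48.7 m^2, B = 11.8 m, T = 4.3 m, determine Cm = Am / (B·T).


Formula: Cm = Am / (B * T)
Step 1 — B * T = 11.8 * 4.3 = 50.74 m^2
Step 2 — Cm = 48.7 / 50.74 ≈ 0.95980 (5 s.f.)

0.95980


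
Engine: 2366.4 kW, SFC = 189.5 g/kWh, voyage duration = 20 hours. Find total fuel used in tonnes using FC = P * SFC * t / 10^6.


Formula: FC (tonnes) = P * SFC * t / 1,000,000
Step 1 — P * SFC * t = 2366.4 * 189.5 * 20 = 8968656.0 g
Step 2 — FC (tonnes) = 8968656.0 / 1,000,000 ≈ 8.9687 tonnes (5 s.f.)

8.9687 tonnes


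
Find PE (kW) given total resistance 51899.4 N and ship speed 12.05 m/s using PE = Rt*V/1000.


Formula: PE = Rt * V / 1000 (kW)
Step 1 — PE (W) = 51899.4 * 12.05 = 625387.77 W
Step 2 — PE (kW) = 625387.77 / 1000 ≈ 625.39 kW (5 s.f.)

625.39 kW


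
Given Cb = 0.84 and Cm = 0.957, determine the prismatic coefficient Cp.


Formula: Cp = Cb / Cm
Substituting: Cp = 0.84 / 0.957
Result: Cp ≈ 0.87774 (5 s.f.)

0.87774


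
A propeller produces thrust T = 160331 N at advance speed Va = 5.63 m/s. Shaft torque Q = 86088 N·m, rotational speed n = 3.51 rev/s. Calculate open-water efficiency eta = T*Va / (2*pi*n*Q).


Formula: eta = T * Va / (2 * pi * n * Q)
Step 1 — numerator = T * Va = 160331 * 5.63 = 902663.53
Step 2 — 2 * pi * n = 2 * pi * 3.51 = 22.05398
Step 3 — denominator = 22.05398 * 86088 = 1898583.03
Step 4 — eta = 902663.53 / 1898583.03 ≈ 0.47544 (5 s.f.)

0.47544


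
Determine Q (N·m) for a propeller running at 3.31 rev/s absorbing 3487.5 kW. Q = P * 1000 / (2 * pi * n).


Formula: Q = P_W / (2 * pi * n)
Step 1 — P_W = 3487.5 kW * 1000 = 3487500.0 W
Step 2 — 2 * pi * n = 2 * pi * 3.31 = 20.797343
Step 3 — Q = 3487500.0 / 20.797343 ≈ 167690 N·m (5 s.f.)

167690 N·m


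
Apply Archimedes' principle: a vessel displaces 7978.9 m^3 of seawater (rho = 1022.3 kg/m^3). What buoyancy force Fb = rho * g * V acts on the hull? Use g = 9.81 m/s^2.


Formula: Fb = rho * g * V
Substituting: Fb = 1022.3 * 9.81 * 7978.9
Intermediate: 1022.3 * 9.81 = 10028.763
Result: Fb = 10028.763 * 7978.9 ≈ 80018000 N (5 s.f.)

80018000 N


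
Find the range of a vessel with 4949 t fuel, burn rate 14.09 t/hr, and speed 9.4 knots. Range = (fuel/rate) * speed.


Formula: endurance = fuel / rate; range = endurance * speed
Step 1 — endurance = 4949 / 14.09 = 351.242 hours
Step 2 — range = 351.242 * 9.4 ≈ 3301.7 nautical miles (5 s.f.)

3301.7 NM


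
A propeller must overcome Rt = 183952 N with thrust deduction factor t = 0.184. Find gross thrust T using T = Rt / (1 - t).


Formula: T = Rt / (1 - t)
Step 1 — (1 - t) = 1 - 0.184 = 0.816
Step 2 — T = 183952 / 0.816 ≈ 225430 N (5 s.f.)

225430 N


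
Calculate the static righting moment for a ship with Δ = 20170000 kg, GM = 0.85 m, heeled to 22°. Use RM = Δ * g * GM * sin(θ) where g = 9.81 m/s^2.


Formula: GZ = GM * sin(theta); RM = disp * g * GZ
Step 1 — GZ = 0.85 * sin(22°) = 0.85 * 0.374607 = 0.318416 m
Step 2 — RM = 20170000 * 9.81 * 0.318416 ≈ 63004000 N·m (5 s.f.)

63004000 N·m


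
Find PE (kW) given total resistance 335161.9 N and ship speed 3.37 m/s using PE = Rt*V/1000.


Formula: PE = Rt * V / 1000 (kW)
Step 1 — PE (W) = 335161.9 * 3.37 = 1129495.603 W
Step 2 — PE (kW) = 1129495.603 / 1000 ≈ 1129.5 kW (5 s.f.)

1129.5 kW


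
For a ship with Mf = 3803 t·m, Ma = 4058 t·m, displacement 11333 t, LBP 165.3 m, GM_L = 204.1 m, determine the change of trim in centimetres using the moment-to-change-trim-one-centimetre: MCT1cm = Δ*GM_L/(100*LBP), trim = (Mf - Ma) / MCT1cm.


Formula: net trimming moment = Mf - Ma; MCT1cm = Δ*GM_L/(100*LBP); trim = net moment / MCT1cm
Step 1 — net trimming moment = 3803 - 4058 = -255 t·m
Step 2 — MCT1cm = 11333 * 204.1 / (100 * 165.3) = 139.9314 t·m/cm
Step 3 — trim = -255 / 139.9314 ≈ -1.8223 cm (5 s.f.)

-1.8223 cm


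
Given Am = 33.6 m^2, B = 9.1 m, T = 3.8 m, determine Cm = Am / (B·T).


Formula: Cm = Am / (B * T)
Step 1 — B * T = 9.1 * 3.8 = 34.58 m^2
Step 2 — Cm = 33.6 / 34.58 ≈ 0.97166 (5 s.f.)

0.97166


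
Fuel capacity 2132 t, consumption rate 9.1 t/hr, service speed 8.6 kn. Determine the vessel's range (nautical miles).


Formula: endurance = fuel / rate; range = endurance * speed
Step 1 — endurance = 2132 / 9.1 = 234.2857 hours
Step 2 — range = 234.2857 * 8.6 ≈ 2014.9 nautical miles (5 s.f.)

2014.9 NM


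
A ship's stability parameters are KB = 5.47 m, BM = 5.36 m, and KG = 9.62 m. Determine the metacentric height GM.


Formula: GM = KB + BM - KG
Step 1 — KM = KB + BM = 5.47 + 5.36 = 10.83 m
Step 2 — GM = KM - KG = 10.83 - 9.62 = 1.21 m

1.21 m


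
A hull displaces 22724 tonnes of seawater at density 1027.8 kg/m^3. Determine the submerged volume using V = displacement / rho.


Formula: V = mass / rho
Step 1 — convert tonnes to kg: 22724 t * 1000 = 22724000 kg
Step 2 — V = 22724000 / 1027.8 ≈ 22109 m^3 (5 s.f.)

22109 m^3


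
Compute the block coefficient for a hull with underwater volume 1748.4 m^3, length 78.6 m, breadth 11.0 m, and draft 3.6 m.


Formula: Cb = V / (L * B * T)
Step 1 — L * B * T = 78.6 * 11.0 * 3.6 = 3112.56 m^3
Step 2 — Cb = 1748.4 / 3112.56 ≈ 0.56172 (5 s.f.)

0.56172


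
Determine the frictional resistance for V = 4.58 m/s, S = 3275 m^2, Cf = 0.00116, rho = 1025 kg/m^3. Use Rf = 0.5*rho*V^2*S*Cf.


Formula: Rf = 0.5 * rho * V^2 * S * Cf
Step 1 — V^2 = 4.58^2 = 20.9764
Step 2 — 0.5 * rho * V^2 = 0.5 * 1025 * 20.9764 = 10750.405
Step 3 — Rf = 10750.405 * 3275 * 0.00116 ≈ 40841 N (5 s.f.)

40841 N


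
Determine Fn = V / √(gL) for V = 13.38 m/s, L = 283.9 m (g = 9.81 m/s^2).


Formula: Fn = V / sqrt(g * L)
Step 1 — g * L = 9.81 * 283.9 = 2785.059
Step 2 — sqrt(g * L) = sqrt(2785.059) = 52.773658
Step 3 — Fn = 13.38 / 52.773658 ≈ 0.25354 (5 s.f.)

0.25354


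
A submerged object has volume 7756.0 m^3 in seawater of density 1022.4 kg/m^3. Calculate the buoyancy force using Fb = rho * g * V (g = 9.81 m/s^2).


Formula: Fb = rho * g * V
Substituting: Fb = 1022.4 * 9.81 * 7756.0
Intermediate: 1022.4 * 9.81 = 10029.744
Result: Fb = 10029.744 * 7756.0 ≈ 77791000 N (5 s.f.)

77791000 N


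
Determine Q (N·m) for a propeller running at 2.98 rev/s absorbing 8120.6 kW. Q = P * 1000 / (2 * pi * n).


Formula: Q = P_W / (2 * pi * n)
Step 1 — P_W = 8120.6 kW * 1000 = 8120600.0 W
Step 2 — 2 * pi * n = 2 * pi * 2.98 = 18.723892
Step 3 — Q = 8120600.0 / 18.723892 ≈ 433700 N·m (5 s.f.)

433700 N·m


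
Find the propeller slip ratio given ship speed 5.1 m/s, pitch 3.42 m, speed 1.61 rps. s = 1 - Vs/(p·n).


Formula: s = 1 - Vs / (p * n)
Step 1 — p * n = 3.42 * 1.61 = 5.5062
Step 2 — Vs / (p*n) = 5.1 / 5.5062 = 0.926229 (6 d.p.)
Step 3 — s = 1 - 0.926229 = 0.073771

0.073771


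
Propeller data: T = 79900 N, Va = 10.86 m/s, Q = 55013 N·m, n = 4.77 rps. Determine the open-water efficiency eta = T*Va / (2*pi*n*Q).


Formula: eta = T * Va / (2 * pi * n * Q)
Step 1 — numerator = T * Va = 79900 * 10.86 = 867714.0
Step 2 — 2 * pi * n = 2 * pi * 4.77 = 29.970794
Step 3 — denominator = 29.970794 * 55013 = 1648783.29
Step 4 — eta = 867714.0 / 1648783.29 ≈ 0.52628 (5 s.f.)

0.52628


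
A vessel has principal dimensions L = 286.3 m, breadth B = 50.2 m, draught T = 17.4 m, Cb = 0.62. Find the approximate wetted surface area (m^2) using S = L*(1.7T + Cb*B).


Formula: S = 1.7*L*T + V/T with V = Cb*L*B*T, i.e. S = L * (1.7*T + Cb*B)
Step 1 — 1.7*T = 1.7 * 17.4 = 29.58 m
Step 2 — Cb*B = 0.62 * 50.2 = 31.124 m
Step 3 — 1.7*T + Cb*B = 29.58 + 31.124 = 60.704 m
Step 4 — S = 286.3 * 60.704 ≈ 17380 m^2 (5 s.f.)

17380 m^2


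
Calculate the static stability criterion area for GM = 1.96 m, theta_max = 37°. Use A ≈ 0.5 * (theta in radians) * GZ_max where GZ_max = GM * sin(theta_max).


Formula: GZ_max = GM * sin(theta); Area = 0.5 * theta_rad * GZ_max
Step 1 — GZ_max = 1.96 * sin(37°) = 1.96 * 0.601815 = 1.179557 m
Step 2 — theta_rad = 37 * pi/180 = 0.645772 rad
Step 3 — Area = 0.5 * 0.645772 * 1.179557 ≈ 0.38086 m·rad (5 s.f.)

0.38086 m·rad


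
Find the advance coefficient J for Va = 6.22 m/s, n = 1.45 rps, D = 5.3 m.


Formula: J = Va / (n * D)
Step 1 — n * D = 1.45 * 5.3 = 7.685
Step 2 — J = 6.22 / 7.685 ≈ 0.80937 (5 s.f.)

0.80937


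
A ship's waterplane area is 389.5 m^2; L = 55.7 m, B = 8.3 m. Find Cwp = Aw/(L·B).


Formula: Cwp = Aw / (L * B)
Step 1 — L * B = 55.7 * 8.3 = 462.31 m^2
Step 2 — Cwp = 389.5 / 462.31 ≈ 0.84251 (5 s.f.)

0.84251


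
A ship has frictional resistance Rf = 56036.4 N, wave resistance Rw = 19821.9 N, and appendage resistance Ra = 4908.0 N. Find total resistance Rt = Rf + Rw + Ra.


Formula: Rt = Rf + Rw + Ra
Substituting: Rt = 56036.4 + 19821.9 + 4908.0
Result: Rt = 80766.3 N

80766.3 N


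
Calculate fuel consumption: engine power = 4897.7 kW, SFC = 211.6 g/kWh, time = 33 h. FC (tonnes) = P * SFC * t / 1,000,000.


Formula: FC (tonnes) = P * SFC * t / 1,000,000
Step 1 — P * SFC * t = 4897.7 * 211.6 * 33 = 34199659.56 g
Step 2 — FC (tonnes) = 34199659.56 / 1,000,000 ≈ 34.200 tonnes (5 s.f.)

34.200 tonnes


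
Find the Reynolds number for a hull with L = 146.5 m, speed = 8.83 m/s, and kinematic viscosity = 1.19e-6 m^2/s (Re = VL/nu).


Formula: Re = V * L / nu
Step 1 — V * L = 8.83 * 146.5 = 1293.595 m^2/s
Step 2 — Re = 1293.595 / 1.19e-6 = 1.09e+09

1.09e+09


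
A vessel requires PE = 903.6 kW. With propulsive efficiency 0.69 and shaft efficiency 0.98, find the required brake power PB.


Formula: PB = PE / (eta_D * eta_S)
Step 1 — combined efficiency = eta_D * eta_S = 0.69 * 0.98 = 0.6762
Step 2 — PB = 903.6 / 0.6762 ≈ 1336.3 kW (5 s.f.)

1336.3 kW


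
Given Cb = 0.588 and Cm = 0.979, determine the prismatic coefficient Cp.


Formula: Cp = Cb / Cm
Substituting: Cp = 0.588 / 0.979
Result: Cp ≈ 0.60061 (5 s.f.)

0.60061


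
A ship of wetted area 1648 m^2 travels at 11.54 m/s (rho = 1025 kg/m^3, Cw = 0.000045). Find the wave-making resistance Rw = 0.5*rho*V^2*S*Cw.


Formula: Rw = 0.5 * rho * V^2 * S * Cw
Step 1 — V^2 = 11.54^2 = 133.1716
Step 2 — 0.5 * rho * V^2 = 0.5 * 1025 * 133.1716 = 68250.445
Step 3 — Rw = 68250.445 * 1648 * 0.000045 ≈ 5061.5 N (5 s.f.)

5061.5 N


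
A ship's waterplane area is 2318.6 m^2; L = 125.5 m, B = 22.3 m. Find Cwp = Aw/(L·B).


Formula: Cwp = Aw / (L * B)
Step 1 — L * B = 125.5 * 22.3 = 2798.65 m^2
Step 2 — Cwp = 2318.6 / 2798.65 ≈ 0.82847 (5 s.f.)

0.82847


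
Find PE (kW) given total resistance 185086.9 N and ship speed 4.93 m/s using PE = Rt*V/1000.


Formula: PE = Rt * V / 1000 (kW)
Step 1 — PE (W) = 185086.9 * 4.93 = 912478.417 W
Step 2 — PE (kW) = 912478.417 / 1000 ≈ 912.48 kW (5 s.f.)

912.48 kW


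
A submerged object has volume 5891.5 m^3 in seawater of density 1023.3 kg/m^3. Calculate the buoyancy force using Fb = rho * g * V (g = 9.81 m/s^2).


Formula: Fb = rho * g * V
Substituting: Fb = 1023.3 * 9.81 * 5891.5
Intermediate: 1023.3 * 9.81 = 10038.573
Result: Fb = 10038.573 * 5891.5 ≈ 59142000 N (5 s.f.)

59142000 N


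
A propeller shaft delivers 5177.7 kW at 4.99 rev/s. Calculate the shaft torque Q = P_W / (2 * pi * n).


Formula: Q = P_W / (2 * pi * n)
Step 1 — P_W = 5177.7 kW * 1000 = 5177700.0 W
Step 2 — 2 * pi * n = 2 * pi * 4.99 = 31.353095
Step 3 — Q = 5177700.0 / 31.353095 ≈ 165140 N·m (5 s.f.)

165140 N·m


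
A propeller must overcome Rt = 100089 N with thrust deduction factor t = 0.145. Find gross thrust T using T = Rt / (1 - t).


Formula: T = Rt / (1 - t)
Step 1 — (1 - t) = 1 - 0.145 = 0.855
Step 2 — T = 100089 / 0.855 ≈ 117060 N (5 s.f.)

117060 N


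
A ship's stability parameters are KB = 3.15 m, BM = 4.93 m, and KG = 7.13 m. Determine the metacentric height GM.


Formula: GM = KB + BM - KG
Step 1 — KM = KB + BM = 3.15 + 4.93 = 8.08 m
Step 2 — GM = KM - KG = 8.08 - 7.13 = 0.95 m

0.95 m


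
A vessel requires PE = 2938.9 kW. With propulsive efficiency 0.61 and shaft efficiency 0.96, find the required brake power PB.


Formula: PB = PE / (eta_D * eta_S)
Step 1 — combined efficiency = eta_D * eta_S = 0.61 * 0.96 = 0.5856
Step 2 — PB = 2938.9 / 0.5856 ≈ 5018.6 kW (5 s.f.)

5018.6 kW


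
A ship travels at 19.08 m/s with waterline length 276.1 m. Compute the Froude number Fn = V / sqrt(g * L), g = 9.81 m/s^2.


Formula: Fn = V / sqrt(g * L)
Step 1 — g * L = 9.81 * 276.1 = 2708.541
Step 2 — sqrt(g * L) = sqrt(2708.541) = 52.043645
Step 3 — Fn = 19.08 / 52.043645 ≈ 0.36662 (5 s.f.)

0.36662


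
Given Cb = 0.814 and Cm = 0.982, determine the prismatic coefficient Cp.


Formula: Cp = Cb / Cm
Substituting: Cp = 0.814 / 0.982
Result: Cp ≈ 0.82892 (5 s.f.)

0.82892


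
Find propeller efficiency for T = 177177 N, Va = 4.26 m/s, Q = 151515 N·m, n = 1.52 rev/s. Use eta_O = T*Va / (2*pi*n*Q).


Formula: eta = T * Va / (2 * pi * n * Q)
Step 1 — numerator = T * Va = 177177 * 4.26 = 754774.02
Step 2 — 2 * pi * n = 2 * pi * 1.52 = 9.550442
Step 3 — denominator = 9.550442 * 151515 = 1447035.22
Step 4 — eta = 754774.02 / 1447035.22 ≈ 0.52160 (5 s.f.)

0.52160


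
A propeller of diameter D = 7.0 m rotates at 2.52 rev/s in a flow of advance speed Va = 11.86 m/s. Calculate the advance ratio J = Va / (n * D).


Formula: J = Va / (n * D)
Step 1 — n * D = 2.52 * 7.0 = 17.64
Step 2 — J = 11.86 / 17.64 ≈ 0.67234 (5 s.f.)

0.67234


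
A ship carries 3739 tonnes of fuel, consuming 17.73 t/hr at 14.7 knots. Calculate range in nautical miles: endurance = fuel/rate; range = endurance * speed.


Formula: endurance = fuel / rate; range = endurance * speed
Step 1 — endurance = 3739 / 17.73 = 210.8855 hours
Step 2 — range = 210.8855 * 14.7 ≈ 3100.0 nautical miles (5 s.f.)

3100.0 NM


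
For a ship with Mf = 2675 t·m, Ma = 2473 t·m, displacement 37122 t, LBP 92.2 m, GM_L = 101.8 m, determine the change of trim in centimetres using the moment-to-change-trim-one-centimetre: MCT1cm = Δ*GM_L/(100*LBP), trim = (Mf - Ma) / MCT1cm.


Formula: net trimming moment = Mf - Ma; MCT1cm = Δ*GM_L/(100*LBP); trim = net moment / MCT1cm
Step 1 — net trimming moment = 2675 - 2473 = 202 t·m
Step 2 — MCT1cm = 37122 * 101.8 / (100 * 92.2) = 409.872 t·m/cm
Step 3 — trim = 202 / 409.872 ≈ 0.49284 cm (5 s.f.)

0.49284 cm


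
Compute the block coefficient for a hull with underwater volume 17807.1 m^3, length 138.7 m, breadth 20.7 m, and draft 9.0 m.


Formula: Cb = V / (L * B * T)
Step 1 — L * B * T = 138.7 * 20.7 * 9.0 = 25839.81 m^3
Step 2 — Cb = 17807.1 / 25839.81 ≈ 0.68913 (5 s.f.)

0.68913


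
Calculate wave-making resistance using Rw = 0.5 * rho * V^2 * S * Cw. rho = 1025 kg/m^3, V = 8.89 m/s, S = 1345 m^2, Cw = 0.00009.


Formula: Rw = 0.5 * rho * V^2 * S * Cw
Step 1 — V^2 = 8.89^2 = 79.0321
Step 2 — 0.5 * rho * V^2 = 0.5 * 1025 * 79.0321 = 40503.95125
Step 3 — Rw = 40503.95125 * 1345 * 0.00009 ≈ 4903.0 N (5 s.f.)

4903.0 N


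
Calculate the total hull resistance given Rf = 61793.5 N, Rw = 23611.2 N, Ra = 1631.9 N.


Formula: Rt = Rf + Rw + Ra
Substituting: Rt = 61793.5 + 23611.2 + 1631.9
Result: Rt = 87036.6 N

87036.6 N


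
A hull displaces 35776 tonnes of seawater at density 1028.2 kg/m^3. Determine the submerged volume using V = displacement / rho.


Formula: V = mass / rho
Step 1 — convert tonnes to kg: 35776 t * 1000 = 35776000 kg
Step 2 — V = 35776000 / 1028.2 ≈ 34795 m^3 (5 s.f.)

34795 m^3


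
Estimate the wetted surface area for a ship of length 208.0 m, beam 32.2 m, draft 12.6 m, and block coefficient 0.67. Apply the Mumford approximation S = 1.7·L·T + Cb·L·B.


Formula: S = 1.7*L*T + V/T with V = Cb*L*B*T, i.e. S = L * (1.7*T + Cb*B)
Step 1 — 1.7*T = 1.7 * 12.6 = 21.42 m
Step 2 — Cb*B = 0.67 * 32.2 = 21.574 m
Step 3 — 1.7*T + Cb*B = 21.42 + 21.574 = 42.994 m
Step 4 — S = 208.0 * 42.994 ≈ 8942.8 m^2 (5 s.f.)

8942.8 m^2


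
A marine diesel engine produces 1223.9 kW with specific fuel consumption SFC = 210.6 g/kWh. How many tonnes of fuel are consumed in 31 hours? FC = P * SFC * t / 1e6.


Formula: FC (tonnes) = P * SFC * t / 1,000,000
Step 1 — P * SFC * t = 1223.9 * 210.6 * 31 = 7990353.54 g
Step 2 — FC (tonnes) = 7990353.54 / 1,000,000 ≈ 7.9904 tonnes (5 s.f.)

7.9904 tonnes


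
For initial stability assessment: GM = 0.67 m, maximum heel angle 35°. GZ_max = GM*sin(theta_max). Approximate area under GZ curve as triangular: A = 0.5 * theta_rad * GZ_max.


Formula: GZ_max = GM * sin(theta); Area = 0.5 * theta_rad * GZ_max
Step 1 — GZ_max = 0.67 * sin(35°) = 0.67 * 0.573576 = 0.384296 m
Step 2 — theta_rad = 35 * pi/180 = 0.610865 rad
Step 3 — Area = 0.5 * 0.610865 * 0.384296 ≈ 0.11738 m·rad (5 s.f.)

0.11738 m·rad


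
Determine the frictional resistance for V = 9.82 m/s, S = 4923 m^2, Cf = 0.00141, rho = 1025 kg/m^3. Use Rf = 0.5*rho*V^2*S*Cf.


Formula: Rf = 0.5 * rho * V^2 * S * Cf
Step 1 — V^2 = 9.82^2 = 96.4324
Step 2 — 0.5 * rho * V^2 = 0.5 * 1025 * 96.4324 = 49421.605
Step 3 — Rf = 49421.605 * 4923 * 0.00141 ≈ 343060 N (5 s.f.)

343060 N


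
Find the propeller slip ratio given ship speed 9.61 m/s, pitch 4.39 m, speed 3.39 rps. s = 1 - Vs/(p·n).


Formula: s = 1 - Vs / (p * n)
Step 1 — p * n = 4.39 * 3.39 = 14.8821
Step 2 — Vs / (p*n) = 9.61 / 14.8821 = 0.645742 (6 d.p.)
Step 3 — s = 1 - 0.645742 = 0.354258

0.354258


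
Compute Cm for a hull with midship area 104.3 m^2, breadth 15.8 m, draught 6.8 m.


Formula: Cm = Am / (B * T)
Step 1 — B * T = 15.8 * 6.8 = 107.44 m^2
Step 2 — Cm = 104.3 / 107.44 ≈ 0.97077 (5 s.f.)

0.97077


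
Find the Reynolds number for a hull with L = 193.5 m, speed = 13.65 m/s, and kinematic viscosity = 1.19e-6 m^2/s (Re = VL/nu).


Formula: Re = V * L / nu
Step 1 — V * L = 13.65 * 193.5 = 2641.275 m^2/s
Step 2 — Re = 2641.275 / 1.19e-6 = 2.22e+09

2.22e+09


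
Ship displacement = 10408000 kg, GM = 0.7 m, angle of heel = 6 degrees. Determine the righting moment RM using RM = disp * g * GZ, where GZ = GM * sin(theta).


Formula: GZ = GM * sin(theta); RM = disp * g * GZ
Step 1 — GZ = 0.7 * sin(6°) = 0.7 * 0.104528 = 0.07317 m
Step 2 — RM = 10408000 * 9.81 * 0.07317 ≈ 7470800 N·m (5 s.f.)

7470800 N·m


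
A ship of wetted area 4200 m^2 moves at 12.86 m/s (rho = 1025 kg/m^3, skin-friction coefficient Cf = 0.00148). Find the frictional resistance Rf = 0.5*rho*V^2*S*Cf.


Formula: Rf = 0.5 * rho * V^2 * S * Cf
Step 1 — V^2 = 12.86^2 = 165.3796
Step 2 — 0.5 * rho * V^2 = 0.5 * 1025 * 165.3796 = 84757.045
Step 3 — Rf = 84757.045 * 4200 * 0.00148 ≈ 526850 N (5 s.f.)

526850 N


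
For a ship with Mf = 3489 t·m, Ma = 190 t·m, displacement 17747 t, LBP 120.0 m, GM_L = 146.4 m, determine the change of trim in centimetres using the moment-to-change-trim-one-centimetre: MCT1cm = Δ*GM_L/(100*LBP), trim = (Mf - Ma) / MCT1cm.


Formula: net trimming moment = Mf - Ma; MCT1cm = Δ*GM_L/(100*LBP); trim = net moment / MCT1cm
Step 1 — net trimming moment = 3489 - 190 = 3299 t·m
Step 2 — MCT1cm = 17747 * 146.4 / (100 * 120.0) = 216.5134 t·m/cm
Step 3 — trim = 3299 / 216.5134 ≈ 15.237 cm (5 s.f.)

15.237 cm


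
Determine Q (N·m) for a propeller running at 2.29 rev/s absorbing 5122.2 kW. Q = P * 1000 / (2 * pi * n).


Formula: Q = P_W / (2 * pi * n)
Step 1 — P_W = 5122.2 kW * 1000 = 5122200.0 W
Step 2 — 2 * pi * n = 2 * pi * 2.29 = 14.388494
Step 3 — Q = 5122200.0 / 14.388494 ≈ 355990 N·m (5 s.f.)

355990 N·m


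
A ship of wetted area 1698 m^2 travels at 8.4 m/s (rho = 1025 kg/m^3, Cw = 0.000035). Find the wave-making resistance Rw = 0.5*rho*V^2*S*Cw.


Formula: Rw = 0.5 * rho * V^2 * S * Cw
Step 1 — V^2 = 8.4^2 = 70.56
Step 2 — 0.5 * rho * V^2 = 0.5 * 1025 * 70.56 = 36162.0
Step 3 — Rw = 36162.0 * 1698 * 0.000035 ≈ 2149.1 N (5 s.f.)

2149.1 N


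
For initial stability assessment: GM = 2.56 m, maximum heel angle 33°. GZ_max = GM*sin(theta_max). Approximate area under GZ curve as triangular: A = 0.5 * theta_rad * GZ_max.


Formula: GZ_max = GM * sin(theta); Area = 0.5 * theta_rad * GZ_max
Step 1 — GZ_max = 2.56 * sin(33°) = 2.56 * 0.544639 = 1.394276 m
Step 2 — theta_rad = 33 * pi/180 = 0.575959 rad
Step 3 — Area = 0.5 * 0.575959 * 1.394276 ≈ 0.40152 m·rad (5 s.f.)

0.40152 m·rad


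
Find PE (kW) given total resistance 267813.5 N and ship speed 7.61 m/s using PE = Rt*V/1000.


Formula: PE = Rt * V / 1000 (kW)
Step 1 — PE (W) = 267813.5 * 7.61 = 2038060.735 W
Step 2 — PE (kW) = 2038060.735 / 1000 ≈ 2038.1 kW (5 s.f.)

2038.1 kW


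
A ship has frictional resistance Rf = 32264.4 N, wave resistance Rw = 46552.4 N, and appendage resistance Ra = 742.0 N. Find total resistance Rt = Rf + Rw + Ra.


Formula: Rt = Rf + Rw + Ra
Substituting: Rt = 32264.4 + 46552.4 + 742.0
Result: Rt = 79558.8 N

79558.8 N


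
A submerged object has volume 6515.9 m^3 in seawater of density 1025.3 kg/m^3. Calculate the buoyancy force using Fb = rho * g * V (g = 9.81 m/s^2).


Formula: Fb = rho * g * V
Substituting: Fb = 1025.3 * 9.81 * 6515.9
Intermediate: 1025.3 * 9.81 = 10058.193
Result: Fb = 10058.193 * 6515.9 ≈ 65538000 N (5 s.f.)

65538000 N


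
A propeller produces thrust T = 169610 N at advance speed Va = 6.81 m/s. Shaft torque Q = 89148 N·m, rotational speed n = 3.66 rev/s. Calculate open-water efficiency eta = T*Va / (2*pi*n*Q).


Formula: eta = T * Va / (2 * pi * n * Q)
Step 1 — numerator = T * Va = 169610 * 6.81 = 1155044.1
Step 2 — 2 * pi * n = 2 * pi * 3.66 = 22.996458
Step 3 — denominator = 22.996458 * 89148 = 2050088.24
Step 4 — eta = 1155044.1 / 2050088.24 ≈ 0.56341 (5 s.f.)

0.56341


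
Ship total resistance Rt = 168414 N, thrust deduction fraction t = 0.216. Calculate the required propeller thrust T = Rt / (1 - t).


Formula: T = Rt / (1 - t)
Step 1 — (1 - t) = 1 - 0.216 = 0.784
Step 2 — T = 168414 / 0.784 ≈ 214810 N (5 s.f.)

214810 N


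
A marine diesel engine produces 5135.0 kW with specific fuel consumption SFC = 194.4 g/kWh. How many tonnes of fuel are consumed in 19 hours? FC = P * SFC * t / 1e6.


Formula: FC (tonnes) = P * SFC * t / 1,000,000
Step 1 — P * SFC * t = 5135.0 * 194.4 * 19 = 18966636.0 g
Step 2 — FC (tonnes) = 18966636.0 / 1,000,000 ≈ 18.967 tonnes (5 s.f.)

18.967 tonnes


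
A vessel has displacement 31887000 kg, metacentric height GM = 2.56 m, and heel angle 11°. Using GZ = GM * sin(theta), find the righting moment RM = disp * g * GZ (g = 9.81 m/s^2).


Formula: GZ = GM * sin(theta); RM = disp * g * GZ
Step 1 — GZ = 2.56 * sin(11°) = 2.56 * 0.190809 = 0.488471 m
Step 2 — RM = 31887000 * 9.81 * 0.488471 ≈ 152800000 N·m (5 s.f.)

152800000 N·m


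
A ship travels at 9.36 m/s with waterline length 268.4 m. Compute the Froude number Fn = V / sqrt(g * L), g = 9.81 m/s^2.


Formula: Fn = V / sqrt(g * L)
Step 1 — g * L = 9.81 * 268.4 = 2633.004
Step 2 — sqrt(g * L) = sqrt(2633.004) = 51.312805
Step 3 — Fn = 9.36 / 51.312805 ≈ 0.18241 (5 s.f.)

0.18241


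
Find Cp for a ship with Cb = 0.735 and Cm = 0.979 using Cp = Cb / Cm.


Formula: Cp = Cb / Cm
Substituting: Cp = 0.735 / 0.979
Result: Cp ≈ 0.75077 (5 s.f.)

0.75077
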